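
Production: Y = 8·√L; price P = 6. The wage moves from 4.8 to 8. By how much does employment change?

ΔL = -16

From P·MP_L = w with MP_L = 4·L^(-1/2), the labor demand is L(w) = (24/w)^(2).
At w = 4.8: L = 25. At w = 8: L = 9.
ΔL = 9 − 25 = -16.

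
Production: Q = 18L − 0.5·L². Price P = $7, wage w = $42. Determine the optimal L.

The marginal product of L is MP_L = 18 − L.
A price-taking firm hires until the value of the marginal product equals the wage: P·MP_L = w, so 7·(18 − L) = 42.
Then 18 − L = 6, giving L = 12.

L* = 12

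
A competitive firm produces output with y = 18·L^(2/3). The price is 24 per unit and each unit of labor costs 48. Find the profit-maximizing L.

L* = 216

MP_L = (2/3)·18·L^(-1/3) = 12·L^(-1/3).
Profit maximization for a price taker requires P·MP_L = w: 24·12·L^(-1/3) = 48.
So L^(-1/3) = 1/6, which gives L = 216.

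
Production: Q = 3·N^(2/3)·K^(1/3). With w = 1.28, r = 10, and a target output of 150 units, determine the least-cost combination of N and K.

N* = 125, K* = 8

Cost minimization requires the marginal rate of technical substitution to equal the input-price ratio: MP_N/MP_K = w/r.
Here MP_N/MP_K = (2/3)·(K/N)/(1/3) = 2·(K/N). Setting this equal to 1.28/10 = 0.128 gives K = 0.064N.
Substituting into Q = 150: 3·N^(2/3)·(0.064N)^(1/3) = 150.
Solving, N = 125 and K = 8.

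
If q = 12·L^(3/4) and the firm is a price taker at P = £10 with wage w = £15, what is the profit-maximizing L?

MP_L = (3/4)·12·L^(-1/4) = 9·L^(-1/4).
Profit maximization for a price taker requires P·MP_L = w: 10·9·L^(-1/4) = 15.
So L^(-1/4) = 1/6, which gives L = 1296.

L* = 1296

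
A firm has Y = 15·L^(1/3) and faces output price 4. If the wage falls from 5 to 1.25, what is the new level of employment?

L* = 64

From P·MP_L = w with MP_L = 5·L^(-2/3), the labor demand is L(w) = (20/w)^(3/2).
At w = 5: L = 8. At w = 1.25: L = 64.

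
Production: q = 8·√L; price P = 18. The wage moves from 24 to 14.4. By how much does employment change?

ΔL = 16

From P·MP_L = w with MP_L = 4·L^(-1/2), the labor demand is L(w) = (72/w)^(2).
At w = 24: L = 9. At w = 14.4: L = 25.
ΔL = 25 − 9 = 16.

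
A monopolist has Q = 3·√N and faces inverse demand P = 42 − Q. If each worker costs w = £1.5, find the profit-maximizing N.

N* = 36

Marginal revenue from the inverse demand is MR = 42 − 2Q.
The marginal product is MP_N = 1.5·N^(-1/2).
A monopolist hires until marginal revenue product equals the wage: MR·MP_N = w.
At N, Q = 3·√N. Substituting and solving: (42 − 6·√N)·1.5·N^(-1/2) = 1.5 gives N = 36.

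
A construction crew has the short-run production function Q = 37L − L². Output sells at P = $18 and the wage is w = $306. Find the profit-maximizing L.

The marginal product of L is MP_L = 37 − 2L.
A price-taking firm hires until the value of the marginal product equals the wage: P·MP_L = w, so 18·(37 − 2L) = 306.
Then 37 − 2L = 17, giving L = 10.

L* = 10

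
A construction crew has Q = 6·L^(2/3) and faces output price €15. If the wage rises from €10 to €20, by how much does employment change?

ΔL = -189

From P·MP_L = w with MP_L = 4·L^(-1/3), the labor demand is L(w) = (60/w)^(3).
At w = 10: L = 216. At w = 20: L = 27.
ΔL = 27 − 216 = -189.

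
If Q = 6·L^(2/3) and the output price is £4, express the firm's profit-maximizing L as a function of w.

L(w) = 4096/w³

MP_L = (2/3)·6·L^(-1/3) = 4·L^(-1/3).
Setting P·MP_L = w: 16·L^(-1/3) = w.
Solving for L: L^(-1/3) = w/16, so L = (16/w)^(3).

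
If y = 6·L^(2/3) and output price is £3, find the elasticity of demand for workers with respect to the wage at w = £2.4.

MP_L = (2/3)·6·L^(-1/3), so P·MP_L = w gives 12·L^(-1/3) = w.
Solving, L(w) = (12/w)^(3). This is a constant-elasticity form: L ∝ w^(−3), so ε = −3.

ε = -3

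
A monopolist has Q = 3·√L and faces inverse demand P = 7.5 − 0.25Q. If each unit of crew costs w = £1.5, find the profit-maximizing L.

Marginal revenue from the inverse demand is MR = 7.5 − 0.5Q.
The marginal product is MP_L = 1.5·L^(-1/2).
A monopolist hires until marginal revenue product equals the wage: MR·MP_L = w.
At L, Q = 3·√L. Substituting and solving: (7.5 − 1.5·√L)·1.5·L^(-1/2) = 1.5 gives L = 9.

L* = 9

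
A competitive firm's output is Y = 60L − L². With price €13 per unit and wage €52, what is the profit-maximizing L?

L* = 28

The marginal product of L is MP_L = 60 − 2L.
A price-taking firm hires until the value of the marginal product equals the wage: P·MP_L = w, so 13·(60 − 2L) = 52.
Then 60 − 2L = 4, giving L = 28.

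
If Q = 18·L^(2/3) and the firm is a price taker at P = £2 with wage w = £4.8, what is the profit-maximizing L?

L* = 125

MP_L = (2/3)·18·L^(-1/3) = 12·L^(-1/3).
Profit maximization for a price taker requires P·MP_L = w: 2·12·L^(-1/3) = 4.8.
So L^(-1/3) = 0.2, which gives L = 125.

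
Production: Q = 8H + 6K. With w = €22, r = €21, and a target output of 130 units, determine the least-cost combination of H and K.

The inputs are perfect substitutes, so the firm uses whichever has the lower cost per unit of output.
Cost per unit of output via H is w/8 = 2.75; via K it is r/6 = 3.5. H is cheaper.
Producing Q = 130 with H alone: H = 16.25, K = 0.

H* = 16.25, K* = 0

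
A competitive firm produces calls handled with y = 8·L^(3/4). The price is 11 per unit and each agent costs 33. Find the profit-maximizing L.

MP_L = (3/4)·8·L^(-1/4) = 6·L^(-1/4).
Profit maximization for a price taker requires P·MP_L = w: 11·6·L^(-1/4) = 33.
So L^(-1/4) = 0.5, which gives L = 16.

L* = 16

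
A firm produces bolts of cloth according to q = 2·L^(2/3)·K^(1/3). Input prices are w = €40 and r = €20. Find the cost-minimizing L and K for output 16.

Cost minimization requires the marginal rate of technical substitution to equal the input-price ratio: MP_L/MP_K = w/r.
Here MP_L/MP_K = (2/3)·(K/L)/(1/3) = 2·(K/L). Setting this equal to 40/20 = 2 gives K = L.
Substituting into q = 16: 2·L^(2/3)·(L)^(1/3) = 16.
Solving, L = 8 and K = 8.

L* = 8, K* = 8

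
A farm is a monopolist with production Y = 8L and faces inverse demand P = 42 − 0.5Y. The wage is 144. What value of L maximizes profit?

Marginal revenue from the inverse demand is MR = 42 − Y.
The marginal product is MP_L = 8.
A monopolist hires until marginal revenue product equals the wage: MR·MP_L = w.
(42 − 8L)·8 = 144, so L = 3.

L* = 3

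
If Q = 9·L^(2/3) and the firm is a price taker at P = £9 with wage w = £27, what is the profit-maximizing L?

L* = 8

MP_L = (2/3)·9·L^(-1/3) = 6·L^(-1/3).
Profit maximization for a price taker requires P·MP_L = w: 9·6·L^(-1/3) = 27.
So L^(-1/3) = 0.5, which gives L = 8.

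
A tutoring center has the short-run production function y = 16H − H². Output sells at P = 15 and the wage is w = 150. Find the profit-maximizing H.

H* = 3

The marginal product of H is MP_H = 16 − 2H.
A price-taking firm hires until the value of the marginal product equals the wage: P·MP_H = w, so 15·(16 − 2H) = 150.
Then 16 − 2H = 10, giving H = 3.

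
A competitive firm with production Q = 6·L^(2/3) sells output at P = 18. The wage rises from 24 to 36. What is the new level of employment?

L* = 8

From P·MP_L = w with MP_L = 4·L^(-1/3), the labor demand is L(w) = (72/w)^(3).
At w = 24: L = 27. At w = 36: L = 8.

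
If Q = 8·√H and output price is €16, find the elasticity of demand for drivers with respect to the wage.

MP_H = (1/2)·8·H^(-1/2), so P·MP_H = w gives 64·H^(-1/2) = w.
Solving, H(w) = (64/w)^(2). This is a constant-elasticity form: H ∝ w^(−2), so ε = −2.

ε = -2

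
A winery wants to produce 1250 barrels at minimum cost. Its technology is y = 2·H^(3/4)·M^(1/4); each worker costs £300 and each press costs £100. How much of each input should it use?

Cost minimization requires the marginal rate of technical substitution to equal the input-price ratio: MP_H/MP_M = w/r.
Here MP_H/MP_M = (3/4)·(M/H)/(1/4) = 3·(M/H). Setting this equal to 300/100 = 3 gives M = H.
Substituting into y = 1250: 2·H^(3/4)·(H)^(1/4) = 1250.
Solving, H = 625 and M = 625.

H* = 625, M* = 625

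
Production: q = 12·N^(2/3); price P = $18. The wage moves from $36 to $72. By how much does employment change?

ΔN = -56

From P·MP_N = w with MP_N = 8·N^(-1/3), the labor demand is N(w) = (144/w)^(3).
At w = 36: N = 64. At w = 72: N = 8.
ΔN = 8 − 64 = -56.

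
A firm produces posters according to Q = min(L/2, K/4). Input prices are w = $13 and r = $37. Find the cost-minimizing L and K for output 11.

L* = 22, K* = 44

With a fixed-proportions technology, the cost-minimizing bundle uses no slack in either input: L/2 = K/4 = Q.
So L = 2·11 = 22 and K = 4·11 = 44.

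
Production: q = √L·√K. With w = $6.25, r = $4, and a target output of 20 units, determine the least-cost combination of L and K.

L* = 16, K* = 25

Cost minimization requires the marginal rate of technical substitution to equal the input-price ratio: MP_L/MP_K = w/r.
Here MP_L/MP_K = (1/2)·(K/L)/(1/2) = (K/L). Setting this equal to 6.25/4 = 1.5625 gives K = 1.5625L.
Substituting into q = 20: L^(1/2)·(1.5625L)^(1/2) = 20.
Solving, L = 16 and K = 25.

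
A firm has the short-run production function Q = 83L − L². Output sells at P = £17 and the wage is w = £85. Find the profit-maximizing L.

L* = 39

The marginal product of L is MP_L = 83 − 2L.
A price-taking firm hires until the value of the marginal product equals the wage: P·MP_L = w, so 17·(83 − 2L) = 85.
Then 83 − 2L = 5, giving L = 39.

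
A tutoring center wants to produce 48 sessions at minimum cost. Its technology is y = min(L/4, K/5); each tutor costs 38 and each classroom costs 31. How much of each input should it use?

With a fixed-proportions technology, the cost-minimizing bundle uses no slack in either input: L/4 = K/5 = y.
So L = 4·48 = 192 and K = 5·48 = 240.

L* = 192, K* = 240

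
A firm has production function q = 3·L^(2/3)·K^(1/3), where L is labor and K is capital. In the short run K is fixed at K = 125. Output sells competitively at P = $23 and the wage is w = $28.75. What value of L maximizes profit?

With K = 125, MP_L = (2/3)·3·L^(-1/3)·125^(1/3) = 10·L^(-1/3).
Profit maximization for a price taker requires P·MP_L = w: 23·10·L^(-1/3) = 28.75.
So L^(-1/3) = 0.125, which gives L = 512.

L* = 512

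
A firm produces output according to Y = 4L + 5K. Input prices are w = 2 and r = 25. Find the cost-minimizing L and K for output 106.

The inputs are perfect substitutes, so the firm uses whichever has the lower cost per unit of output.
Cost per unit of output via L is w/4 = 0.5; via K it is r/5 = 5. L is cheaper.
Producing Y = 106 with L alone: L = 26.5, K = 0.

L* = 26.5, K* = 0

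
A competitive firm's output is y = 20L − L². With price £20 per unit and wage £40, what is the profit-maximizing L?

The marginal product of L is MP_L = 20 − 2L.
A price-taking firm hires until the value of the marginal product equals the wage: P·MP_L = w, so 20·(20 − 2L) = 40.
Then 20 − 2L = 2, giving L = 9.

L* = 9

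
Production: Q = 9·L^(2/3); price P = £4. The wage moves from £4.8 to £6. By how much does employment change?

From P·MP_L = w with MP_L = 6·L^(-1/3), the labor demand is L(w) = (24/w)^(3).
At w = 4.8: L = 125. At w = 6: L = 64.
ΔL = 64 − 125 = -61.

ΔL = -61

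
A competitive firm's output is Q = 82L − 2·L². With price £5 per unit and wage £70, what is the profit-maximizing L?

L* = 17

The marginal product of L is MP_L = 82 − 4L.
A price-taking firm hires until the value of the marginal product equals the wage: P·MP_L = w, so 5·(82 − 4L) = 70.
Then 82 − 4L = 14, giving L = 17.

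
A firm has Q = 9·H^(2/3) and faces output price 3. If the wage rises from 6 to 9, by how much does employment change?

From P·MP_H = w with MP_H = 6·H^(-1/3), the labor demand is H(w) = (18/w)^(3).
At w = 6: H = 27. At w = 9: H = 8.
ΔH = 8 − 27 = -19.

ΔH = -19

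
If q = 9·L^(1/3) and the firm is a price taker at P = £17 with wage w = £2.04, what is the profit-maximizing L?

L* = 125

MP_L = (1/3)·9·L^(-2/3) = 3·L^(-2/3).
Profit maximization for a price taker requires P·MP_L = w: 17·3·L^(-2/3) = 2.04.
So L^(-2/3) = 0.04, which gives L = 125.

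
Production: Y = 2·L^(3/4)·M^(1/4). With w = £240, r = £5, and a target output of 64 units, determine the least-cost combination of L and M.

Cost minimization requires the marginal rate of technical substitution to equal the input-price ratio: MP_L/MP_M = w/r.
Here MP_L/MP_M = (3/4)·(M/L)/(1/4) = 3·(M/L). Setting this equal to 240/5 = 48 gives M = 16L.
Substituting into Y = 64: 2·L^(3/4)·(16L)^(1/4) = 64.
Solving, L = 16 and M = 256.

L* = 16, M* = 256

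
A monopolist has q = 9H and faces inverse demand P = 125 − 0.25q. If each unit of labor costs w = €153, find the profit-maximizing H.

Marginal revenue from the inverse demand is MR = 125 − 0.5q.
The marginal product is MP_H = 9.
A monopolist hires until marginal revenue product equals the wage: MR·MP_H = w.
(125 − 4.5H)·9 = 153, so H = 24.

H* = 24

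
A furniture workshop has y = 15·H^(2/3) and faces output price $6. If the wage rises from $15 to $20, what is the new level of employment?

From P·MP_H = w with MP_H = 10·H^(-1/3), the labor demand is H(w) = (60/w)^(3).
At w = 15: H = 64. At w = 20: H = 27.

H* = 27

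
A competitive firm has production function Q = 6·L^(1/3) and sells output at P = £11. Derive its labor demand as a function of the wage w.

MP_L = (1/3)·6·L^(-2/3) = 2·L^(-2/3).
Setting P·MP_L = w: 22·L^(-2/3) = w.
Solving for L: L^(-2/3) = w/22, so L = (22/w)^(3/2).

L(w) = (22/w)^(3/2)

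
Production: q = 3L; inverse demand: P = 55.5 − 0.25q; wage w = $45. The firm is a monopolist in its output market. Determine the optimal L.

Marginal revenue from the inverse demand is MR = 55.5 − 0.5q.
The marginal product is MP_L = 3.
A monopolist hires until marginal revenue product equals the wage: MR·MP_L = w.
(55.5 − 1.5L)·3 = 45, so L = 27.

L* = 27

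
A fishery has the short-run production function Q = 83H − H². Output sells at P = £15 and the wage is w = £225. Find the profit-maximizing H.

The marginal product of H is MP_H = 83 − 2H.
A price-taking firm hires until the value of the marginal product equals the wage: P·MP_H = w, so 15·(83 − 2H) = 225.
Then 83 − 2H = 15, giving H = 34.

H* = 34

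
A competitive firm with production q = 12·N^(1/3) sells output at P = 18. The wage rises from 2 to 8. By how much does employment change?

From P·MP_N = w with MP_N = 4·N^(-2/3), the labor demand is N(w) = (72/w)^(3/2).
At w = 2: N = 216. At w = 8: N = 27.
ΔN = 27 − 216 = -189.

ΔN = -189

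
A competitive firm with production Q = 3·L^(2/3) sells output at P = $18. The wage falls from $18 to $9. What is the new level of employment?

From P·MP_L = w with MP_L = 2·L^(-1/3), the labor demand is L(w) = (36/w)^(3).
At w = 18: L = 8. At w = 9: L = 64.

L* = 64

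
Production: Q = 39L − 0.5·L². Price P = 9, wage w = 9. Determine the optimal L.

The marginal product of L is MP_L = 39 − L.
A price-taking firm hires until the value of the marginal product equals the wage: P·MP_L = w, so 9·(39 − L) = 9.
Then 39 − L = 1, giving L = 38.

L* = 38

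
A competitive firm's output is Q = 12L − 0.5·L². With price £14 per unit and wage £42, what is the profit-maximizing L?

The marginal product of L is MP_L = 12 − L.
A price-taking firm hires until the value of the marginal product equals the wage: P·MP_L = w, so 14·(12 − L) = 42.
Then 12 − L = 3, giving L = 9.

L* = 9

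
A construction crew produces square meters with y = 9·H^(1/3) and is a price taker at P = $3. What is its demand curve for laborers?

MP_H = (1/3)·9·H^(-2/3) = 3·H^(-2/3).
Setting P·MP_H = w: 9·H^(-2/3) = w.
Solving for H: H^(-2/3) = w/9, so H = (9/w)^(3/2).

H(w) = (9/w)^(3/2)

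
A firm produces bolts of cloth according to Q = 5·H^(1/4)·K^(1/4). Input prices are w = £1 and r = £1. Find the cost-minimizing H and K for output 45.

Cost minimization requires the marginal rate of technical substitution to equal the input-price ratio: MP_H/MP_K = w/r.
Here MP_H/MP_K = (1/4)·(K/H)/(1/4) = (K/H). Setting this equal to 1/1 = 1 gives K = H.
Substituting into Q = 45: 5·H^(1/4)·(H)^(1/4) = 45.
Solving, H = 81 and K = 81.

H* = 81, K* = 81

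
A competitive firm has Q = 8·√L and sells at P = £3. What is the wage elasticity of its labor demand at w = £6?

ε = -2

MP_L = (1/2)·8·L^(-1/2), so P·MP_L = w gives 12·L^(-1/2) = w.
Solving, L(w) = (12/w)^(2). This is a constant-elasticity form: L ∝ w^(−2), so ε = −2.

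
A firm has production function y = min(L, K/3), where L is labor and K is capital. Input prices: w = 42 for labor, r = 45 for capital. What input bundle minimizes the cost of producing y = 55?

With a fixed-proportions technology, the cost-minimizing bundle uses no slack in either input: L = K/3 = y.
So L = 55 and K = 3·55 = 165.

L* = 55, K* = 165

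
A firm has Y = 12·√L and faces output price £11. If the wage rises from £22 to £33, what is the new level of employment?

L* = 4

From P·MP_L = w with MP_L = 6·L^(-1/2), the labor demand is L(w) = (66/w)^(2).
At w = 22: L = 9. At w = 33: L = 4.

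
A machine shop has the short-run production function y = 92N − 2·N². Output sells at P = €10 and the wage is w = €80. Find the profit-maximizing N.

The marginal product of N is MP_N = 92 − 4N.
A price-taking firm hires until the value of the marginal product equals the wage: P·MP_N = w, so 10·(92 − 4N) = 80.
Then 92 − 4N = 8, giving N = 21.

N* = 21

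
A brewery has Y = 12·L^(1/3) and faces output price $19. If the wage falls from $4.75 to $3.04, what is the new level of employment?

L* = 125

From P·MP_L = w with MP_L = 4·L^(-2/3), the labor demand is L(w) = (76/w)^(3/2).
At w = 4.75: L = 64. At w = 3.04: L = 125.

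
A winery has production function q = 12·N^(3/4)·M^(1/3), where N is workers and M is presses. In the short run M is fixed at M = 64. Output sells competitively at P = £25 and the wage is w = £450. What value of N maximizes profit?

With M = 64, MP_N = (3/4)·12·N^(-1/4)·64^(1/3) = 36·N^(-1/4).
Profit maximization for a price taker requires P·MP_N = w: 25·36·N^(-1/4) = 450.
So N^(-1/4) = 0.5, which gives N = 16.

N* = 16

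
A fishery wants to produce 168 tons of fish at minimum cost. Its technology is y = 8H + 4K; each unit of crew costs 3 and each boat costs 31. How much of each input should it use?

The inputs are perfect substitutes, so the firm uses whichever has the lower cost per unit of output.
Cost per unit of output via H is w/8 = 0.375; via K it is r/4 = 7.75. H is cheaper.
Producing y = 168 with H alone: H = 21, K = 0.

H* = 21, K* = 0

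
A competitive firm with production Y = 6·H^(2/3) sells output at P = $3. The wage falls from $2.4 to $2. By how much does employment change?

ΔH = 91

From P·MP_H = w with MP_H = 4·H^(-1/3), the labor demand is H(w) = (12/w)^(3).
At w = 2.4: H = 125. At w = 2: H = 216.
ΔH = 216 − 125 = 91.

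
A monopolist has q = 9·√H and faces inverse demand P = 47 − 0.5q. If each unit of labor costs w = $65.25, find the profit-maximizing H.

H* = 4

Marginal revenue from the inverse demand is MR = 47 − q.
The marginal product is MP_H = 4.5·H^(-1/2).
A monopolist hires until marginal revenue product equals the wage: MR·MP_H = w.
At H, q = 9·√H. Substituting and solving: (47 − 9·√H)·4.5·H^(-1/2) = 65.25 gives H = 4.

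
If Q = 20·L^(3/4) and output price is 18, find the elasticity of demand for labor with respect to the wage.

MP_L = (3/4)·20·L^(-1/4), so P·MP_L = w gives 270·L^(-1/4) = w.
Solving, L(w) = (270/w)^(4). This is a constant-elasticity form: L ∝ w^(−4), so ε = −4.

ε = -4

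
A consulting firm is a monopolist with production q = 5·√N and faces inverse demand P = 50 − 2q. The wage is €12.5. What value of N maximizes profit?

N* = 4

Marginal revenue from the inverse demand is MR = 50 − 4q.
The marginal product is MP_N = 2.5·N^(-1/2).
A monopolist hires until marginal revenue product equals the wage: MR·MP_N = w.
At N, q = 5·√N. Substituting and solving: (50 − 20·√N)·2.5·N^(-1/2) = 12.5 gives N = 4.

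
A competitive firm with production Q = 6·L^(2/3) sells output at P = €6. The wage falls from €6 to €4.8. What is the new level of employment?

L* = 125

From P·MP_L = w with MP_L = 4·L^(-1/3), the labor demand is L(w) = (24/w)^(3).
At w = 6: L = 64. At w = 4.8: L = 125.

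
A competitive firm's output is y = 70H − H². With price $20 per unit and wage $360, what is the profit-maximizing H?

The marginal product of H is MP_H = 70 − 2H.
A price-taking firm hires until the value of the marginal product equals the wage: P·MP_H = w, so 20·(70 − 2H) = 360.
Then 70 − 2H = 18, giving H = 26.

H* = 26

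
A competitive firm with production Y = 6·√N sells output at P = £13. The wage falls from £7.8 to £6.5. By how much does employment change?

ΔN = 11

From P·MP_N = w with MP_N = 3·N^(-1/2), the labor demand is N(w) = (39/w)^(2).
At w = 7.8: N = 25. At w = 6.5: N = 36.
ΔN = 36 − 25 = 11.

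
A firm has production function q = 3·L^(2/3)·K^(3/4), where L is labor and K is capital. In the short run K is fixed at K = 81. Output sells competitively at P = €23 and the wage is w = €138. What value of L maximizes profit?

With K = 81, MP_L = (2/3)·3·L^(-1/3)·81^(3/4) = 54·L^(-1/3).
Profit maximization for a price taker requires P·MP_L = w: 23·54·L^(-1/3) = 138.
So L^(-1/3) = 1/9, which gives L = 729.

L* = 729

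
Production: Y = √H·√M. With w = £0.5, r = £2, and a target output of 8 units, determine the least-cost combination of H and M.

Cost minimization requires the marginal rate of technical substitution to equal the input-price ratio: MP_H/MP_M = w/r.
Here MP_H/MP_M = (1/2)·(M/H)/(1/2) = (M/H). Setting this equal to 0.5/2 = 0.25 gives M = 0.25H.
Substituting into Y = 8: H^(1/2)·(0.25H)^(1/2) = 8.
Solving, H = 16 and M = 4.

H* = 16, M* = 4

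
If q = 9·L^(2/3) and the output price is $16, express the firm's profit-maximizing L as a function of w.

MP_L = (2/3)·9·L^(-1/3) = 6·L^(-1/3).
Setting P·MP_L = w: 96·L^(-1/3) = w.
Solving for L: L^(-1/3) = w/96, so L = (96/w)^(3).

L(w) = 884736/w³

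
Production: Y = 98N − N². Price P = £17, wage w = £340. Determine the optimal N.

N* = 39

The marginal product of N is MP_N = 98 − 2N.
A price-taking firm hires until the value of the marginal product equals the wage: P·MP_N = w, so 17·(98 − 2N) = 340.
Then 98 − 2N = 20, giving N = 39.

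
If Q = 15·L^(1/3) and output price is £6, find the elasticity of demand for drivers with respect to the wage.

MP_L = (1/3)·15·L^(-2/3), so P·MP_L = w gives 30·L^(-2/3) = w.
Solving, L(w) = (30/w)^(3/2). This is a constant-elasticity form: L ∝ w^(−3/2), so ε = −3/2.

ε = -1.5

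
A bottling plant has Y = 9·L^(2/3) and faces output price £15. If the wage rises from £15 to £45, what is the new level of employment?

L* = 8

From P·MP_L = w with MP_L = 6·L^(-1/3), the labor demand is L(w) = (90/w)^(3).
At w = 15: L = 216. At w = 45: L = 8.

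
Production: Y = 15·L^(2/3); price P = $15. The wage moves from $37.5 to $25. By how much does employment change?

ΔL = 152

From P·MP_L = w with MP_L = 10·L^(-1/3), the labor demand is L(w) = (150/w)^(3).
At w = 37.5: L = 64. At w = 25: L = 216.
ΔL = 216 − 64 = 152.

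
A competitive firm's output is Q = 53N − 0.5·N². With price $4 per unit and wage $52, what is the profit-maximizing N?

N* = 40

The marginal product of N is MP_N = 53 − N.
A price-taking firm hires until the value of the marginal product equals the wage: P·MP_N = w, so 4·(53 − N) = 52.
Then 53 − N = 13, giving N = 40.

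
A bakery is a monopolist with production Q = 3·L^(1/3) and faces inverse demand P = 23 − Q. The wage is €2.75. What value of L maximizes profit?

Marginal revenue from the inverse demand is MR = 23 − 2Q.
The marginal product is MP_L = L^(-2/3).
A monopolist hires until marginal revenue product equals the wage: MR·MP_L = w.
At L, Q = 3·L^(1/3). Substituting and solving: (23 − 6·L^(1/3))·L^(-2/3) = 2.75 gives L = 8.

L* = 8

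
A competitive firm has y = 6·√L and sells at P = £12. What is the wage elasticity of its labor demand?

MP_L = (1/2)·6·L^(-1/2), so P·MP_L = w gives 36·L^(-1/2) = w.
Solving, L(w) = (36/w)^(2). This is a constant-elasticity form: L ∝ w^(−2), so ε = −2.

ε = -2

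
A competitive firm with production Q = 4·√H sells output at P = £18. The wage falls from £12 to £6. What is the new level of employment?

From P·MP_H = w with MP_H = 2·H^(-1/2), the labor demand is H(w) = (36/w)^(2).
At w = 12: H = 9. At w = 6: H = 36.

H* = 36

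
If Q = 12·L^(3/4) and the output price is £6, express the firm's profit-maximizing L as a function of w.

MP_L = (3/4)·12·L^(-1/4) = 9·L^(-1/4).
Setting P·MP_L = w: 54·L^(-1/4) = w.
Solving for L: L^(-1/4) = w/54, so L = (54/w)^(4).

L(w) = 8503056/w^(4)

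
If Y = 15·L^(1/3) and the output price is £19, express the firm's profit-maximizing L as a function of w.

MP_L = (1/3)·15·L^(-2/3) = 5·L^(-2/3).
Setting P·MP_L = w: 95·L^(-2/3) = w.
Solving for L: L^(-2/3) = w/95, so L = (95/w)^(3/2).

L(w) = (95/w)^(3/2)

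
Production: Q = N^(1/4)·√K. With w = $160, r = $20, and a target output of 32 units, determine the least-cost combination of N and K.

Cost minimization requires the marginal rate of technical substitution to equal the input-price ratio: MP_N/MP_K = w/r.
Here MP_N/MP_K = (1/4)·(K/N)/(1/2) = 0.5·(K/N). Setting this equal to 160/20 = 8 gives K = 16N.
Substituting into Q = 32: N^(1/4)·(16N)^(1/2) = 32.
Solving, N = 16 and K = 256.

N* = 16, K* = 256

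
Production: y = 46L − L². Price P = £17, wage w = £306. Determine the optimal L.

L* = 14

The marginal product of L is MP_L = 46 − 2L.
A price-taking firm hires until the value of the marginal product equals the wage: P·MP_L = w, so 17·(46 − 2L) = 306.
Then 46 − 2L = 18, giving L = 14.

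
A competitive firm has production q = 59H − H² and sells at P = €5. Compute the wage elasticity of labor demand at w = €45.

ε = -0.18

From P·MP_H = w with MP_H = 59 − 2H, labor demand is H(w) = (59 − w/5)/2.
dH/dw = −1/(10) = -0.1.
At w = 45, H = 25, so ε = (dH/dw)·(w/H) = (-0.1)·(45/25) = -0.18.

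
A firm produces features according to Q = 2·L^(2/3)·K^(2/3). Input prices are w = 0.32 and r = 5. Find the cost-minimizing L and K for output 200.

Cost minimization requires the marginal rate of technical substitution to equal the input-price ratio: MP_L/MP_K = w/r.
Here MP_L/MP_K = (2/3)·(K/L)/(2/3) = (K/L). Setting this equal to 0.32/5 = 0.064 gives K = 0.064L.
Substituting into Q = 200: 2·L^(2/3)·(0.064L)^(2/3) = 200.
Solving, L = 125 and K = 8.

L* = 125, K* = 8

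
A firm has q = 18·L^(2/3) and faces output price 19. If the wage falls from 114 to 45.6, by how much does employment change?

ΔL = 117

From P·MP_L = w with MP_L = 12·L^(-1/3), the labor demand is L(w) = (228/w)^(3).
At w = 114: L = 8. At w = 45.6: L = 125.
ΔL = 125 − 8 = 117.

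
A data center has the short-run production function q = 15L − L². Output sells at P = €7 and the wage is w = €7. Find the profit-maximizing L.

The marginal product of L is MP_L = 15 − 2L.
A price-taking firm hires until the value of the marginal product equals the wage: P·MP_L = w, so 7·(15 − 2L) = 7.
Then 15 − 2L = 1, giving L = 7.

L* = 7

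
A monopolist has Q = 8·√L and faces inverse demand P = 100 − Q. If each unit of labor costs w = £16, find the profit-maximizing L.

L* = 25

Marginal revenue from the inverse demand is MR = 100 − 2Q.
The marginal product is MP_L = 4·L^(-1/2).
A monopolist hires until marginal revenue product equals the wage: MR·MP_L = w.
At L, Q = 8·√L. Substituting and solving: (100 − 16·√L)·4·L^(-1/2) = 16 gives L = 25.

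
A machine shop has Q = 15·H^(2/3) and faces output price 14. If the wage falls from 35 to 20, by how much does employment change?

From P·MP_H = w with MP_H = 10·H^(-1/3), the labor demand is H(w) = (140/w)^(3).
At w = 35: H = 64. At w = 20: H = 343.
ΔH = 343 − 64 = 279.

ΔH = 279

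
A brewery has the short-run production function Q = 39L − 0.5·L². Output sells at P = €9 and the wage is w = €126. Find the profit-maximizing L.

The marginal product of L is MP_L = 39 − L.
A price-taking firm hires until the value of the marginal product equals the wage: P·MP_L = w, so 9·(39 − L) = 126.
Then 39 − L = 14, giving L = 25.

L* = 25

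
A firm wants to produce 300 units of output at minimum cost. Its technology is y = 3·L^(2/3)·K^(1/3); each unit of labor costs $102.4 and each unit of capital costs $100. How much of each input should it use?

Cost minimization requires the marginal rate of technical substitution to equal the input-price ratio: MP_L/MP_K = w/r.
Here MP_L/MP_K = (2/3)·(K/L)/(1/3) = 2·(K/L). Setting this equal to 102.4/100 = 1.024 gives K = 0.512L.
Substituting into y = 300: 3·L^(2/3)·(0.512L)^(1/3) = 300.
Solving, L = 125 and K = 64.

L* = 125, K* = 64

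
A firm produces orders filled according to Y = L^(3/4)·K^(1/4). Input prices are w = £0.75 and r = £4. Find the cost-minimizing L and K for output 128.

Cost minimization requires the marginal rate of technical substitution to equal the input-price ratio: MP_L/MP_K = w/r.
Here MP_L/MP_K = (3/4)·(K/L)/(1/4) = 3·(K/L). Setting this equal to 0.75/4 = 0.1875 gives K = 0.0625L.
Substituting into Y = 128: L^(3/4)·(0.0625L)^(1/4) = 128.
Solving, L = 256 and K = 16.

L* = 256, K* = 16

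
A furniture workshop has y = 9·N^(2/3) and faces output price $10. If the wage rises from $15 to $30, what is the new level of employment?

N* = 8

From P·MP_N = w with MP_N = 6·N^(-1/3), the labor demand is N(w) = (60/w)^(3).
At w = 15: N = 64. At w = 30: N = 8.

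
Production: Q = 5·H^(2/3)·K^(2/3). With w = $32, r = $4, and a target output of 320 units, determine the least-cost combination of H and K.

Cost minimization requires the marginal rate of technical substitution to equal the input-price ratio: MP_H/MP_K = w/r.
Here MP_H/MP_K = (2/3)·(K/H)/(2/3) = (K/H). Setting this equal to 32/4 = 8 gives K = 8H.
Substituting into Q = 320: 5·H^(2/3)·(8H)^(2/3) = 320.
Solving, H = 8 and K = 64.

H* = 8, K* = 64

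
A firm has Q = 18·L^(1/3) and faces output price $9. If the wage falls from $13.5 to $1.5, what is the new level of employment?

L* = 216

From P·MP_L = w with MP_L = 6·L^(-2/3), the labor demand is L(w) = (54/w)^(3/2).
At w = 13.5: L = 8. At w = 1.5: L = 216.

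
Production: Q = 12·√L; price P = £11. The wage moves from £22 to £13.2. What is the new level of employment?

L* = 25

From P·MP_L = w with MP_L = 6·L^(-1/2), the labor demand is L(w) = (66/w)^(2).
At w = 22: L = 9. At w = 13.2: L = 25.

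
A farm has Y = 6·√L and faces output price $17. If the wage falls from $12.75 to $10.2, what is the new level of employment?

L* = 25

From P·MP_L = w with MP_L = 3·L^(-1/2), the labor demand is L(w) = (51/w)^(2).
At w = 12.75: L = 16. At w = 10.2: L = 25.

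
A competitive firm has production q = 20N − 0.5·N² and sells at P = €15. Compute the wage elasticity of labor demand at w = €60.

ε = -0.25

From P·MP_N = w with MP_N = 20 − N, labor demand is N(w) = 20 − w/15.
dN/dw = −1/(15) = -1/15.
At w = 60, N = 16, so ε = (dN/dw)·(w/N) = (-1/15)·(60/16) = -0.25.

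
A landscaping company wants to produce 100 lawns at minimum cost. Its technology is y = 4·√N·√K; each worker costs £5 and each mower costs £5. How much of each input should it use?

N* = 25, K* = 25

Cost minimization requires the marginal rate of technical substitution to equal the input-price ratio: MP_N/MP_K = w/r.
Here MP_N/MP_K = (1/2)·(K/N)/(1/2) = (K/N). Setting this equal to 5/5 = 1 gives K = N.
Substituting into y = 100: 4·N^(1/2)·(N)^(1/2) = 100.
Solving, N = 25 and K = 25.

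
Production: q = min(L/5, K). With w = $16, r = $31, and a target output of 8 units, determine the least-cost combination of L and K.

L* = 40, K* = 8

With a fixed-proportions technology, the cost-minimizing bundle uses no slack in either input: L/5 = K = q.
So L = 5·8 = 40 and K = 8.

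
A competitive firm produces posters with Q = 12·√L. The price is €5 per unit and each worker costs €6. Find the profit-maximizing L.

L* = 25

MP_L = (1/2)·12·L^(-1/2) = 6·L^(-1/2).
Profit maximization for a price taker requires P·MP_L = w: 5·6·L^(-1/2) = 6.
So L^(-1/2) = 0.2, which gives L = 25.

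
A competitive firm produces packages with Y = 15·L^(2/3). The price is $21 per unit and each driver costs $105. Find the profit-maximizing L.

L* = 8

MP_L = (2/3)·15·L^(-1/3) = 10·L^(-1/3).
Profit maximization for a price taker requires P·MP_L = w: 21·10·L^(-1/3) = 105.
So L^(-1/3) = 0.5, which gives L = 8.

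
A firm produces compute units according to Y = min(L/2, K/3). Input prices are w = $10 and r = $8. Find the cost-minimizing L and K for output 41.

With a fixed-proportions technology, the cost-minimizing bundle uses no slack in either input: L/2 = K/3 = Y.
So L = 2·41 = 82 and K = 3·41 = 123.

L* = 82, K* = 123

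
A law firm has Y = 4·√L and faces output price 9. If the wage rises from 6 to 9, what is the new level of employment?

From P·MP_L = w with MP_L = 2·L^(-1/2), the labor demand is L(w) = (18/w)^(2).
At w = 6: L = 9. At w = 9: L = 4.

L* = 4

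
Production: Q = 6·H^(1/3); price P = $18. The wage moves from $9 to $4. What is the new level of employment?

H* = 27

From P·MP_H = w with MP_H = 2·H^(-2/3), the labor demand is H(w) = (36/w)^(3/2).
At w = 9: H = 8. At w = 4: H = 27.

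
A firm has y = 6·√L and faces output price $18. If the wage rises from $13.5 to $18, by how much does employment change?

ΔL = -7

From P·MP_L = w with MP_L = 3·L^(-1/2), the labor demand is L(w) = (54/w)^(2).
At w = 13.5: L = 16. At w = 18: L = 9.
ΔL = 9 − 16 = -7.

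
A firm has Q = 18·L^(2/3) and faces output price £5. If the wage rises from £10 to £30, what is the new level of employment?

L* = 8

From P·MP_L = w with MP_L = 12·L^(-1/3), the labor demand is L(w) = (60/w)^(3).
At w = 10: L = 216. At w = 30: L = 8.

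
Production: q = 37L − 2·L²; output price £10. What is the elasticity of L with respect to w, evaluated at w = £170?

ε = -0.85

From P·MP_L = w with MP_L = 37 − 4L, labor demand is L(w) = (37 − w/10)/4.
dL/dw = −1/(40) = -0.025.
At w = 170, L = 5, so ε = (dL/dw)·(w/L) = (-0.025)·(170/5) = -0.85.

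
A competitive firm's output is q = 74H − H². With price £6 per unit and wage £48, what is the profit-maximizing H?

The marginal product of H is MP_H = 74 − 2H.
A price-taking firm hires until the value of the marginal product equals the wage: P·MP_H = w, so 6·(74 − 2H) = 48.
Then 74 − 2H = 8, giving H = 33.

H* = 33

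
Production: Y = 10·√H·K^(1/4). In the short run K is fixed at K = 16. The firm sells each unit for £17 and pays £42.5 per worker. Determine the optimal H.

H* = 16

With K = 16, MP_H = (1/2)·10·H^(-1/2)·16^(1/4) = 10·H^(-1/2).
Profit maximization for a price taker requires P·MP_H = w: 17·10·H^(-1/2) = 42.5.
So H^(-1/2) = 0.25, which gives H = 16.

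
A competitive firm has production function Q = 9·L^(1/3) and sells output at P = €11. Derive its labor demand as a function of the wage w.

MP_L = (1/3)·9·L^(-2/3) = 3·L^(-2/3).
Setting P·MP_L = w: 33·L^(-2/3) = w.
Solving for L: L^(-2/3) = w/33, so L = (33/w)^(3/2).

L(w) = (33/w)^(3/2)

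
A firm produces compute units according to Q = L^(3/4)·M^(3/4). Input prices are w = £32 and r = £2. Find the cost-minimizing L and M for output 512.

Cost minimization requires the marginal rate of technical substitution to equal the input-price ratio: MP_L/MP_M = w/r.
Here MP_L/MP_M = (3/4)·(M/L)/(3/4) = (M/L). Setting this equal to 32/2 = 16 gives M = 16L.
Substituting into Q = 512: L^(3/4)·(16L)^(3/4) = 512.
Solving, L = 16 and M = 256.

L* = 16, M* = 256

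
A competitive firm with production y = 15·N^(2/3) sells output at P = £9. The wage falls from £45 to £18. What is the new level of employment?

N* = 125

From P·MP_N = w with MP_N = 10·N^(-1/3), the labor demand is N(w) = (90/w)^(3).
At w = 45: N = 8. At w = 18: N = 125.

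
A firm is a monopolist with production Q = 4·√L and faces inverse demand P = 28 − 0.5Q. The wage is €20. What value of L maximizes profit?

L* = 4

Marginal revenue from the inverse demand is MR = 28 − Q.
The marginal product is MP_L = 2·L^(-1/2).
A monopolist hires until marginal revenue product equals the wage: MR·MP_L = w.
At L, Q = 4·√L. Substituting and solving: (28 − 4·√L)·2·L^(-1/2) = 20 gives L = 4.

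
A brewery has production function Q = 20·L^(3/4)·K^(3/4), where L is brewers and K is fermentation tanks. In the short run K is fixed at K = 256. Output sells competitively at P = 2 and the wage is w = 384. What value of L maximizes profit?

With K = 256, MP_L = (3/4)·20·L^(-1/4)·256^(3/4) = 960·L^(-1/4).
Profit maximization for a price taker requires P·MP_L = w: 2·960·L^(-1/4) = 384.
So L^(-1/4) = 0.2, which gives L = 625.

L* = 625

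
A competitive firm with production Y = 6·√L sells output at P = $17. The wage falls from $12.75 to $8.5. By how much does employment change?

From P·MP_L = w with MP_L = 3·L^(-1/2), the labor demand is L(w) = (51/w)^(2).
At w = 12.75: L = 16. At w = 8.5: L = 36.
ΔL = 36 − 16 = 20.

ΔL = 20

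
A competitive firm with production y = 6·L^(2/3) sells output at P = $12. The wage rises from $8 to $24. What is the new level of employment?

From P·MP_L = w with MP_L = 4·L^(-1/3), the labor demand is L(w) = (48/w)^(3).
At w = 8: L = 216. At w = 24: L = 8.

L* = 8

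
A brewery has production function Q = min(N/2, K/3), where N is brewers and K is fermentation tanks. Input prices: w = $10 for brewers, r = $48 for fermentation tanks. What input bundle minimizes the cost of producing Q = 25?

N* = 50, K* = 75

With a fixed-proportions technology, the cost-minimizing bundle uses no slack in either input: N/2 = K/3 = Q.
So N = 2·25 = 50 and K = 3·25 = 75.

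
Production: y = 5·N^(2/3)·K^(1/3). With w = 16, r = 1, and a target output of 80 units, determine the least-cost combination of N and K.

N* = 8, K* = 64

Cost minimization requires the marginal rate of technical substitution to equal the input-price ratio: MP_N/MP_K = w/r.
Here MP_N/MP_K = (2/3)·(K/N)/(1/3) = 2·(K/N). Setting this equal to 16/1 = 16 gives K = 8N.
Substituting into y = 80: 5·N^(2/3)·(8N)^(1/3) = 80.
Solving, N = 8 and K = 64.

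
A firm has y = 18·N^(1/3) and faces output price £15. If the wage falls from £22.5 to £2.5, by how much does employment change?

ΔN = 208

From P·MP_N = w with MP_N = 6·N^(-2/3), the labor demand is N(w) = (90/w)^(3/2).
At w = 22.5: N = 8. At w = 2.5: N = 216.
ΔN = 216 − 8 = 208.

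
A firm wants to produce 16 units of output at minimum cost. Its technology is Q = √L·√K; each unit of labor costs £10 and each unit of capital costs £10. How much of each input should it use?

Cost minimization requires the marginal rate of technical substitution to equal the input-price ratio: MP_L/MP_K = w/r.
Here MP_L/MP_K = (1/2)·(K/L)/(1/2) = (K/L). Setting this equal to 10/10 = 1 gives K = L.
Substituting into Q = 16: L^(1/2)·(L)^(1/2) = 16.
Solving, L = 16 and K = 16.

L* = 16, K* = 16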